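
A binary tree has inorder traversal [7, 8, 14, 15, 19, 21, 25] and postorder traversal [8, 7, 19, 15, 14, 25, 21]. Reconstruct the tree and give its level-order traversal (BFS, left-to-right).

Inorder:   [7, 8, 14, 15, 19, 21, 25]
Postorder: [8, 7, 19, 15, 14, 25, 21]
Algorithm: postorder visits root last, so walk postorder right-to-left;
each value is the root of the current inorder slice — split it at that
value, recurse on the right subtree first, then the left.
Recursive splits:
  root=21; inorder splits into left=[7, 8, 14, 15, 19], right=[25]
  root=25; inorder splits into left=[], right=[]
  root=14; inorder splits into left=[7, 8], right=[15, 19]
  root=15; inorder splits into left=[], right=[19]
  root=19; inorder splits into left=[], right=[]
  root=7; inorder splits into left=[], right=[8]
  root=8; inorder splits into left=[], right=[]
Reconstructed level-order: [21, 14, 25, 7, 15, 8, 19]


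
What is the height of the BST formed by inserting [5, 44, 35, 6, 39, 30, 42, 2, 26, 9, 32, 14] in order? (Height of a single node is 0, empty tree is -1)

Insertion order: [5, 44, 35, 6, 39, 30, 42, 2, 26, 9, 32, 14]
Tree (level-order array): [5, 2, 44, None, None, 35, None, 6, 39, None, 30, None, 42, 26, 32, None, None, 9, None, None, None, None, 14]
Compute height bottom-up (empty subtree = -1):
  height(2) = 1 + max(-1, -1) = 0
  height(14) = 1 + max(-1, -1) = 0
  height(9) = 1 + max(-1, 0) = 1
  height(26) = 1 + max(1, -1) = 2
  height(32) = 1 + max(-1, -1) = 0
  height(30) = 1 + max(2, 0) = 3
  height(6) = 1 + max(-1, 3) = 4
  height(42) = 1 + max(-1, -1) = 0
  height(39) = 1 + max(-1, 0) = 1
  height(35) = 1 + max(4, 1) = 5
  height(44) = 1 + max(5, -1) = 6
  height(5) = 1 + max(0, 6) = 7
Height = 7


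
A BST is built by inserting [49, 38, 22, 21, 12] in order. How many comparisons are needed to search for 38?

Search path for 38: 49 -> 38
Found: True
Comparisons: 2


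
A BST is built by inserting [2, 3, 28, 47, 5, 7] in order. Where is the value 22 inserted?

Starting tree (level order): [2, None, 3, None, 28, 5, 47, None, 7]
Insertion path: 2 -> 3 -> 28 -> 5 -> 7
Result: insert 22 as right child of 7
Final tree (level order): [2, None, 3, None, 28, 5, 47, None, 7, None, None, None, 22]


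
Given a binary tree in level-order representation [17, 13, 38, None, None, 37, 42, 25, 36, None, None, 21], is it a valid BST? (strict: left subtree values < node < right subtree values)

Level-order array: [17, 13, 38, None, None, 37, 42, 25, 36, None, None, 21]
Validate using subtree bounds (lo, hi): at each node, require lo < value < hi,
then recurse left with hi=value and right with lo=value.
Preorder trace (stopping at first violation):
  at node 17 with bounds (-inf, +inf): OK
  at node 13 with bounds (-inf, 17): OK
  at node 38 with bounds (17, +inf): OK
  at node 37 with bounds (17, 38): OK
  at node 25 with bounds (17, 37): OK
  at node 21 with bounds (17, 25): OK
  at node 36 with bounds (37, 38): VIOLATION
Node 36 violates its bound: not (37 < 36 < 38).
Result: Not a valid BST


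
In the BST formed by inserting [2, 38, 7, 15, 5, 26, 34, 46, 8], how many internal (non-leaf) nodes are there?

Tree built from: [2, 38, 7, 15, 5, 26, 34, 46, 8]
Tree (level-order array): [2, None, 38, 7, 46, 5, 15, None, None, None, None, 8, 26, None, None, None, 34]
Rule: An internal node has at least one child.
Per-node child counts:
  node 2: 1 child(ren)
  node 38: 2 child(ren)
  node 7: 2 child(ren)
  node 5: 0 child(ren)
  node 15: 2 child(ren)
  node 8: 0 child(ren)
  node 26: 1 child(ren)
  node 34: 0 child(ren)
  node 46: 0 child(ren)
Matching nodes: [2, 38, 7, 15, 26]
Count of internal (non-leaf) nodes: 5


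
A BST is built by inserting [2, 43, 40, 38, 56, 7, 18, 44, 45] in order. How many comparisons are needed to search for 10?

Search path for 10: 2 -> 43 -> 40 -> 38 -> 7 -> 18
Found: False
Comparisons: 6


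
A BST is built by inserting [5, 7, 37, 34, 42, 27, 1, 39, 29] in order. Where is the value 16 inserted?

Starting tree (level order): [5, 1, 7, None, None, None, 37, 34, 42, 27, None, 39, None, None, 29]
Insertion path: 5 -> 7 -> 37 -> 34 -> 27
Result: insert 16 as left child of 27
Final tree (level order): [5, 1, 7, None, None, None, 37, 34, 42, 27, None, 39, None, 16, 29]


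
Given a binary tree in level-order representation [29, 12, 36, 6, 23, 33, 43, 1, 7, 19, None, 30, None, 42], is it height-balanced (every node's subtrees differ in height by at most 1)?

Tree (level-order array): [29, 12, 36, 6, 23, 33, 43, 1, 7, 19, None, 30, None, 42]
Definition: a tree is height-balanced if, at every node, |h(left) - h(right)| <= 1 (empty subtree has height -1).
Bottom-up per-node check:
  node 1: h_left=-1, h_right=-1, diff=0 [OK], height=0
  node 7: h_left=-1, h_right=-1, diff=0 [OK], height=0
  node 6: h_left=0, h_right=0, diff=0 [OK], height=1
  node 19: h_left=-1, h_right=-1, diff=0 [OK], height=0
  node 23: h_left=0, h_right=-1, diff=1 [OK], height=1
  node 12: h_left=1, h_right=1, diff=0 [OK], height=2
  node 30: h_left=-1, h_right=-1, diff=0 [OK], height=0
  node 33: h_left=0, h_right=-1, diff=1 [OK], height=1
  node 42: h_left=-1, h_right=-1, diff=0 [OK], height=0
  node 43: h_left=0, h_right=-1, diff=1 [OK], height=1
  node 36: h_left=1, h_right=1, diff=0 [OK], height=2
  node 29: h_left=2, h_right=2, diff=0 [OK], height=3
All nodes satisfy the balance condition.
Result: Balanced


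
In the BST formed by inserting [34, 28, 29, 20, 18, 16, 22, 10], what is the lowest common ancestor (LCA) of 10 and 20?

Tree insertion order: [34, 28, 29, 20, 18, 16, 22, 10]
Tree (level-order array): [34, 28, None, 20, 29, 18, 22, None, None, 16, None, None, None, 10]
In a BST, the LCA of p=10, q=20 is the first node v on the
root-to-leaf path with p <= v <= q (go left if both < v, right if both > v).
Walk from root:
  at 34: both 10 and 20 < 34, go left
  at 28: both 10 and 20 < 28, go left
  at 20: 10 <= 20 <= 20, this is the LCA
LCA = 20


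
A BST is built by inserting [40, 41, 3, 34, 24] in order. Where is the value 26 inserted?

Starting tree (level order): [40, 3, 41, None, 34, None, None, 24]
Insertion path: 40 -> 3 -> 34 -> 24
Result: insert 26 as right child of 24
Final tree (level order): [40, 3, 41, None, 34, None, None, 24, None, None, 26]


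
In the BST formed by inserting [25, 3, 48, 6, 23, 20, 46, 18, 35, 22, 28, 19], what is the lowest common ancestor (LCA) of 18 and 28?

Tree insertion order: [25, 3, 48, 6, 23, 20, 46, 18, 35, 22, 28, 19]
Tree (level-order array): [25, 3, 48, None, 6, 46, None, None, 23, 35, None, 20, None, 28, None, 18, 22, None, None, None, 19]
In a BST, the LCA of p=18, q=28 is the first node v on the
root-to-leaf path with p <= v <= q (go left if both < v, right if both > v).
Walk from root:
  at 25: 18 <= 25 <= 28, this is the LCA
LCA = 25


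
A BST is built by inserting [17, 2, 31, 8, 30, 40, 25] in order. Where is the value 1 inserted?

Starting tree (level order): [17, 2, 31, None, 8, 30, 40, None, None, 25]
Insertion path: 17 -> 2
Result: insert 1 as left child of 2
Final tree (level order): [17, 2, 31, 1, 8, 30, 40, None, None, None, None, 25]


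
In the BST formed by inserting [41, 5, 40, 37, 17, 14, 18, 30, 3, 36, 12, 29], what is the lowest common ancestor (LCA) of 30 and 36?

Tree insertion order: [41, 5, 40, 37, 17, 14, 18, 30, 3, 36, 12, 29]
Tree (level-order array): [41, 5, None, 3, 40, None, None, 37, None, 17, None, 14, 18, 12, None, None, 30, None, None, 29, 36]
In a BST, the LCA of p=30, q=36 is the first node v on the
root-to-leaf path with p <= v <= q (go left if both < v, right if both > v).
Walk from root:
  at 41: both 30 and 36 < 41, go left
  at 5: both 30 and 36 > 5, go right
  at 40: both 30 and 36 < 40, go left
  at 37: both 30 and 36 < 37, go left
  at 17: both 30 and 36 > 17, go right
  at 18: both 30 and 36 > 18, go right
  at 30: 30 <= 30 <= 36, this is the LCA
LCA = 30


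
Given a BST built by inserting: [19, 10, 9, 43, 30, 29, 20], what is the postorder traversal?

Tree insertion order: [19, 10, 9, 43, 30, 29, 20]
Tree (level-order array): [19, 10, 43, 9, None, 30, None, None, None, 29, None, 20]
Postorder traversal: [9, 10, 20, 29, 30, 43, 19]


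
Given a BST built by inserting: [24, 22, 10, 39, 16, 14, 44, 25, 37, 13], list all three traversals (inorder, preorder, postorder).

Tree insertion order: [24, 22, 10, 39, 16, 14, 44, 25, 37, 13]
Tree (level-order array): [24, 22, 39, 10, None, 25, 44, None, 16, None, 37, None, None, 14, None, None, None, 13]
Inorder (L, root, R): [10, 13, 14, 16, 22, 24, 25, 37, 39, 44]
Preorder (root, L, R): [24, 22, 10, 16, 14, 13, 39, 25, 37, 44]
Postorder (L, R, root): [13, 14, 16, 10, 22, 37, 25, 44, 39, 24]


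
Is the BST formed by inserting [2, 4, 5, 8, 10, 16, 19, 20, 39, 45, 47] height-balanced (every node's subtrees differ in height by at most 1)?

Tree (level-order array): [2, None, 4, None, 5, None, 8, None, 10, None, 16, None, 19, None, 20, None, 39, None, 45, None, 47]
Definition: a tree is height-balanced if, at every node, |h(left) - h(right)| <= 1 (empty subtree has height -1).
Bottom-up per-node check:
  node 47: h_left=-1, h_right=-1, diff=0 [OK], height=0
  node 45: h_left=-1, h_right=0, diff=1 [OK], height=1
  node 39: h_left=-1, h_right=1, diff=2 [FAIL (|-1-1|=2 > 1)], height=2
  node 20: h_left=-1, h_right=2, diff=3 [FAIL (|-1-2|=3 > 1)], height=3
  node 19: h_left=-1, h_right=3, diff=4 [FAIL (|-1-3|=4 > 1)], height=4
  node 16: h_left=-1, h_right=4, diff=5 [FAIL (|-1-4|=5 > 1)], height=5
  node 10: h_left=-1, h_right=5, diff=6 [FAIL (|-1-5|=6 > 1)], height=6
  node 8: h_left=-1, h_right=6, diff=7 [FAIL (|-1-6|=7 > 1)], height=7
  node 5: h_left=-1, h_right=7, diff=8 [FAIL (|-1-7|=8 > 1)], height=8
  node 4: h_left=-1, h_right=8, diff=9 [FAIL (|-1-8|=9 > 1)], height=9
  node 2: h_left=-1, h_right=9, diff=10 [FAIL (|-1-9|=10 > 1)], height=10
Node 39 violates the condition: |-1 - 1| = 2 > 1.
Result: Not balanced


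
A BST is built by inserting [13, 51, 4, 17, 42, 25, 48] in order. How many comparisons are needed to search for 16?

Search path for 16: 13 -> 51 -> 17
Found: False
Comparisons: 3


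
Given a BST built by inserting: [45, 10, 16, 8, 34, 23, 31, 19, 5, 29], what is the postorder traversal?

Tree insertion order: [45, 10, 16, 8, 34, 23, 31, 19, 5, 29]
Tree (level-order array): [45, 10, None, 8, 16, 5, None, None, 34, None, None, 23, None, 19, 31, None, None, 29]
Postorder traversal: [5, 8, 19, 29, 31, 23, 34, 16, 10, 45]


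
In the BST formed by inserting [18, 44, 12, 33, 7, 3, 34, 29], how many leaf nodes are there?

Tree built from: [18, 44, 12, 33, 7, 3, 34, 29]
Tree (level-order array): [18, 12, 44, 7, None, 33, None, 3, None, 29, 34]
Rule: A leaf has 0 children.
Per-node child counts:
  node 18: 2 child(ren)
  node 12: 1 child(ren)
  node 7: 1 child(ren)
  node 3: 0 child(ren)
  node 44: 1 child(ren)
  node 33: 2 child(ren)
  node 29: 0 child(ren)
  node 34: 0 child(ren)
Matching nodes: [3, 29, 34]
Count of leaf nodes: 3


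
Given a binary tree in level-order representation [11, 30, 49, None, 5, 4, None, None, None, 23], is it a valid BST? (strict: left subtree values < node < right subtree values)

Level-order array: [11, 30, 49, None, 5, 4, None, None, None, 23]
Validate using subtree bounds (lo, hi): at each node, require lo < value < hi,
then recurse left with hi=value and right with lo=value.
Preorder trace (stopping at first violation):
  at node 11 with bounds (-inf, +inf): OK
  at node 30 with bounds (-inf, 11): VIOLATION
Node 30 violates its bound: not (-inf < 30 < 11).
Result: Not a valid BST


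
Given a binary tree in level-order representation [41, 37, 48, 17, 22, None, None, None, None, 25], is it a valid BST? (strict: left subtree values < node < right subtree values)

Level-order array: [41, 37, 48, 17, 22, None, None, None, None, 25]
Validate using subtree bounds (lo, hi): at each node, require lo < value < hi,
then recurse left with hi=value and right with lo=value.
Preorder trace (stopping at first violation):
  at node 41 with bounds (-inf, +inf): OK
  at node 37 with bounds (-inf, 41): OK
  at node 17 with bounds (-inf, 37): OK
  at node 22 with bounds (37, 41): VIOLATION
Node 22 violates its bound: not (37 < 22 < 41).
Result: Not a valid BST


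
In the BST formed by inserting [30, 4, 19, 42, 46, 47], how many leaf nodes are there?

Tree built from: [30, 4, 19, 42, 46, 47]
Tree (level-order array): [30, 4, 42, None, 19, None, 46, None, None, None, 47]
Rule: A leaf has 0 children.
Per-node child counts:
  node 30: 2 child(ren)
  node 4: 1 child(ren)
  node 19: 0 child(ren)
  node 42: 1 child(ren)
  node 46: 1 child(ren)
  node 47: 0 child(ren)
Matching nodes: [19, 47]
Count of leaf nodes: 2


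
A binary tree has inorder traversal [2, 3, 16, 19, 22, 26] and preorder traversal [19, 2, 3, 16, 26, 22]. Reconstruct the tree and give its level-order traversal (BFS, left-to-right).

Inorder:  [2, 3, 16, 19, 22, 26]
Preorder: [19, 2, 3, 16, 26, 22]
Algorithm: preorder visits root first, so consume preorder in order;
for each root, split the current inorder slice at that value into
left-subtree inorder and right-subtree inorder, then recurse.
Recursive splits:
  root=19; inorder splits into left=[2, 3, 16], right=[22, 26]
  root=2; inorder splits into left=[], right=[3, 16]
  root=3; inorder splits into left=[], right=[16]
  root=16; inorder splits into left=[], right=[]
  root=26; inorder splits into left=[22], right=[]
  root=22; inorder splits into left=[], right=[]
Reconstructed level-order: [19, 2, 26, 3, 22, 16]


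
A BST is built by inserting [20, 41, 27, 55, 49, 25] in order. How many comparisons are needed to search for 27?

Search path for 27: 20 -> 41 -> 27
Found: True
Comparisons: 3


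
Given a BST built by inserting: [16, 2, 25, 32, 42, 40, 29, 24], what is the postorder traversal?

Tree insertion order: [16, 2, 25, 32, 42, 40, 29, 24]
Tree (level-order array): [16, 2, 25, None, None, 24, 32, None, None, 29, 42, None, None, 40]
Postorder traversal: [2, 24, 29, 40, 42, 32, 25, 16]


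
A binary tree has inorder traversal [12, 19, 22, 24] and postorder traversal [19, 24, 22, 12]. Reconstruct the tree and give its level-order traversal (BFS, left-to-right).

Inorder:   [12, 19, 22, 24]
Postorder: [19, 24, 22, 12]
Algorithm: postorder visits root last, so walk postorder right-to-left;
each value is the root of the current inorder slice — split it at that
value, recurse on the right subtree first, then the left.
Recursive splits:
  root=12; inorder splits into left=[], right=[19, 22, 24]
  root=22; inorder splits into left=[19], right=[24]
  root=24; inorder splits into left=[], right=[]
  root=19; inorder splits into left=[], right=[]
Reconstructed level-order: [12, 22, 19, 24]


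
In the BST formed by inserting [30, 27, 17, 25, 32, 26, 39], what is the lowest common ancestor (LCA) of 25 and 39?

Tree insertion order: [30, 27, 17, 25, 32, 26, 39]
Tree (level-order array): [30, 27, 32, 17, None, None, 39, None, 25, None, None, None, 26]
In a BST, the LCA of p=25, q=39 is the first node v on the
root-to-leaf path with p <= v <= q (go left if both < v, right if both > v).
Walk from root:
  at 30: 25 <= 30 <= 39, this is the LCA
LCA = 30


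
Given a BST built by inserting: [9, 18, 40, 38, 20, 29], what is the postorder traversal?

Tree insertion order: [9, 18, 40, 38, 20, 29]
Tree (level-order array): [9, None, 18, None, 40, 38, None, 20, None, None, 29]
Postorder traversal: [29, 20, 38, 40, 18, 9]


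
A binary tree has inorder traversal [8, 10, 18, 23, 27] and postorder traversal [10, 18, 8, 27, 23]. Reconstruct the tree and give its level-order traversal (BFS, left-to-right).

Inorder:   [8, 10, 18, 23, 27]
Postorder: [10, 18, 8, 27, 23]
Algorithm: postorder visits root last, so walk postorder right-to-left;
each value is the root of the current inorder slice — split it at that
value, recurse on the right subtree first, then the left.
Recursive splits:
  root=23; inorder splits into left=[8, 10, 18], right=[27]
  root=27; inorder splits into left=[], right=[]
  root=8; inorder splits into left=[], right=[10, 18]
  root=18; inorder splits into left=[10], right=[]
  root=10; inorder splits into left=[], right=[]
Reconstructed level-order: [23, 8, 27, 18, 10]


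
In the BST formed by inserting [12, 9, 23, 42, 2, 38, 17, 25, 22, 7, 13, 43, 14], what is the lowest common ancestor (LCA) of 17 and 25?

Tree insertion order: [12, 9, 23, 42, 2, 38, 17, 25, 22, 7, 13, 43, 14]
Tree (level-order array): [12, 9, 23, 2, None, 17, 42, None, 7, 13, 22, 38, 43, None, None, None, 14, None, None, 25]
In a BST, the LCA of p=17, q=25 is the first node v on the
root-to-leaf path with p <= v <= q (go left if both < v, right if both > v).
Walk from root:
  at 12: both 17 and 25 > 12, go right
  at 23: 17 <= 23 <= 25, this is the LCA
LCA = 23


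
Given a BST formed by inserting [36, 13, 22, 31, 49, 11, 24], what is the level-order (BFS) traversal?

Tree insertion order: [36, 13, 22, 31, 49, 11, 24]
Tree (level-order array): [36, 13, 49, 11, 22, None, None, None, None, None, 31, 24]
BFS from the root, enqueuing left then right child of each popped node:
  queue [36] -> pop 36, enqueue [13, 49], visited so far: [36]
  queue [13, 49] -> pop 13, enqueue [11, 22], visited so far: [36, 13]
  queue [49, 11, 22] -> pop 49, enqueue [none], visited so far: [36, 13, 49]
  queue [11, 22] -> pop 11, enqueue [none], visited so far: [36, 13, 49, 11]
  queue [22] -> pop 22, enqueue [31], visited so far: [36, 13, 49, 11, 22]
  queue [31] -> pop 31, enqueue [24], visited so far: [36, 13, 49, 11, 22, 31]
  queue [24] -> pop 24, enqueue [none], visited so far: [36, 13, 49, 11, 22, 31, 24]
Result: [36, 13, 49, 11, 22, 31, 24]


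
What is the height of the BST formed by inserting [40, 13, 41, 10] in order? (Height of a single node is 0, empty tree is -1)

Insertion order: [40, 13, 41, 10]
Tree (level-order array): [40, 13, 41, 10]
Compute height bottom-up (empty subtree = -1):
  height(10) = 1 + max(-1, -1) = 0
  height(13) = 1 + max(0, -1) = 1
  height(41) = 1 + max(-1, -1) = 0
  height(40) = 1 + max(1, 0) = 2
Height = 2


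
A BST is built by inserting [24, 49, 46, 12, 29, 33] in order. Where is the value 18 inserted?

Starting tree (level order): [24, 12, 49, None, None, 46, None, 29, None, None, 33]
Insertion path: 24 -> 12
Result: insert 18 as right child of 12
Final tree (level order): [24, 12, 49, None, 18, 46, None, None, None, 29, None, None, 33]


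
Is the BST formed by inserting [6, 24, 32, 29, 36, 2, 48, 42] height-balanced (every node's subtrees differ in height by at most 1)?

Tree (level-order array): [6, 2, 24, None, None, None, 32, 29, 36, None, None, None, 48, 42]
Definition: a tree is height-balanced if, at every node, |h(left) - h(right)| <= 1 (empty subtree has height -1).
Bottom-up per-node check:
  node 2: h_left=-1, h_right=-1, diff=0 [OK], height=0
  node 29: h_left=-1, h_right=-1, diff=0 [OK], height=0
  node 42: h_left=-1, h_right=-1, diff=0 [OK], height=0
  node 48: h_left=0, h_right=-1, diff=1 [OK], height=1
  node 36: h_left=-1, h_right=1, diff=2 [FAIL (|-1-1|=2 > 1)], height=2
  node 32: h_left=0, h_right=2, diff=2 [FAIL (|0-2|=2 > 1)], height=3
  node 24: h_left=-1, h_right=3, diff=4 [FAIL (|-1-3|=4 > 1)], height=4
  node 6: h_left=0, h_right=4, diff=4 [FAIL (|0-4|=4 > 1)], height=5
Node 36 violates the condition: |-1 - 1| = 2 > 1.
Result: Not balanced


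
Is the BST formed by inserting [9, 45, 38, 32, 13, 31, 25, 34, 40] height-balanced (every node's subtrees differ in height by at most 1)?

Tree (level-order array): [9, None, 45, 38, None, 32, 40, 13, 34, None, None, None, 31, None, None, 25]
Definition: a tree is height-balanced if, at every node, |h(left) - h(right)| <= 1 (empty subtree has height -1).
Bottom-up per-node check:
  node 25: h_left=-1, h_right=-1, diff=0 [OK], height=0
  node 31: h_left=0, h_right=-1, diff=1 [OK], height=1
  node 13: h_left=-1, h_right=1, diff=2 [FAIL (|-1-1|=2 > 1)], height=2
  node 34: h_left=-1, h_right=-1, diff=0 [OK], height=0
  node 32: h_left=2, h_right=0, diff=2 [FAIL (|2-0|=2 > 1)], height=3
  node 40: h_left=-1, h_right=-1, diff=0 [OK], height=0
  node 38: h_left=3, h_right=0, diff=3 [FAIL (|3-0|=3 > 1)], height=4
  node 45: h_left=4, h_right=-1, diff=5 [FAIL (|4--1|=5 > 1)], height=5
  node 9: h_left=-1, h_right=5, diff=6 [FAIL (|-1-5|=6 > 1)], height=6
Node 13 violates the condition: |-1 - 1| = 2 > 1.
Result: Not balanced


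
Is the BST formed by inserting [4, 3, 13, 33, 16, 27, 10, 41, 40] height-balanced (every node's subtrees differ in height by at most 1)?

Tree (level-order array): [4, 3, 13, None, None, 10, 33, None, None, 16, 41, None, 27, 40]
Definition: a tree is height-balanced if, at every node, |h(left) - h(right)| <= 1 (empty subtree has height -1).
Bottom-up per-node check:
  node 3: h_left=-1, h_right=-1, diff=0 [OK], height=0
  node 10: h_left=-1, h_right=-1, diff=0 [OK], height=0
  node 27: h_left=-1, h_right=-1, diff=0 [OK], height=0
  node 16: h_left=-1, h_right=0, diff=1 [OK], height=1
  node 40: h_left=-1, h_right=-1, diff=0 [OK], height=0
  node 41: h_left=0, h_right=-1, diff=1 [OK], height=1
  node 33: h_left=1, h_right=1, diff=0 [OK], height=2
  node 13: h_left=0, h_right=2, diff=2 [FAIL (|0-2|=2 > 1)], height=3
  node 4: h_left=0, h_right=3, diff=3 [FAIL (|0-3|=3 > 1)], height=4
Node 13 violates the condition: |0 - 2| = 2 > 1.
Result: Not balanced


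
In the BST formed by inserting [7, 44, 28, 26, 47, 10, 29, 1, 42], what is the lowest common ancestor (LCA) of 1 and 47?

Tree insertion order: [7, 44, 28, 26, 47, 10, 29, 1, 42]
Tree (level-order array): [7, 1, 44, None, None, 28, 47, 26, 29, None, None, 10, None, None, 42]
In a BST, the LCA of p=1, q=47 is the first node v on the
root-to-leaf path with p <= v <= q (go left if both < v, right if both > v).
Walk from root:
  at 7: 1 <= 7 <= 47, this is the LCA
LCA = 7


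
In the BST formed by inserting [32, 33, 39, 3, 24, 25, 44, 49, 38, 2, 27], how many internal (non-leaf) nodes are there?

Tree built from: [32, 33, 39, 3, 24, 25, 44, 49, 38, 2, 27]
Tree (level-order array): [32, 3, 33, 2, 24, None, 39, None, None, None, 25, 38, 44, None, 27, None, None, None, 49]
Rule: An internal node has at least one child.
Per-node child counts:
  node 32: 2 child(ren)
  node 3: 2 child(ren)
  node 2: 0 child(ren)
  node 24: 1 child(ren)
  node 25: 1 child(ren)
  node 27: 0 child(ren)
  node 33: 1 child(ren)
  node 39: 2 child(ren)
  node 38: 0 child(ren)
  node 44: 1 child(ren)
  node 49: 0 child(ren)
Matching nodes: [32, 3, 24, 25, 33, 39, 44]
Count of internal (non-leaf) nodes: 7


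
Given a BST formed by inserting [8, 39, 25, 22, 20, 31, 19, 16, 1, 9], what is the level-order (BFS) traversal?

Tree insertion order: [8, 39, 25, 22, 20, 31, 19, 16, 1, 9]
Tree (level-order array): [8, 1, 39, None, None, 25, None, 22, 31, 20, None, None, None, 19, None, 16, None, 9]
BFS from the root, enqueuing left then right child of each popped node:
  queue [8] -> pop 8, enqueue [1, 39], visited so far: [8]
  queue [1, 39] -> pop 1, enqueue [none], visited so far: [8, 1]
  queue [39] -> pop 39, enqueue [25], visited so far: [8, 1, 39]
  queue [25] -> pop 25, enqueue [22, 31], visited so far: [8, 1, 39, 25]
  queue [22, 31] -> pop 22, enqueue [20], visited so far: [8, 1, 39, 25, 22]
  queue [31, 20] -> pop 31, enqueue [none], visited so far: [8, 1, 39, 25, 22, 31]
  queue [20] -> pop 20, enqueue [19], visited so far: [8, 1, 39, 25, 22, 31, 20]
  queue [19] -> pop 19, enqueue [16], visited so far: [8, 1, 39, 25, 22, 31, 20, 19]
  queue [16] -> pop 16, enqueue [9], visited so far: [8, 1, 39, 25, 22, 31, 20, 19, 16]
  queue [9] -> pop 9, enqueue [none], visited so far: [8, 1, 39, 25, 22, 31, 20, 19, 16, 9]
Result: [8, 1, 39, 25, 22, 31, 20, 19, 16, 9]


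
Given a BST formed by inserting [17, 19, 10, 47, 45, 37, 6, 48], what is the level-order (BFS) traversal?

Tree insertion order: [17, 19, 10, 47, 45, 37, 6, 48]
Tree (level-order array): [17, 10, 19, 6, None, None, 47, None, None, 45, 48, 37]
BFS from the root, enqueuing left then right child of each popped node:
  queue [17] -> pop 17, enqueue [10, 19], visited so far: [17]
  queue [10, 19] -> pop 10, enqueue [6], visited so far: [17, 10]
  queue [19, 6] -> pop 19, enqueue [47], visited so far: [17, 10, 19]
  queue [6, 47] -> pop 6, enqueue [none], visited so far: [17, 10, 19, 6]
  queue [47] -> pop 47, enqueue [45, 48], visited so far: [17, 10, 19, 6, 47]
  queue [45, 48] -> pop 45, enqueue [37], visited so far: [17, 10, 19, 6, 47, 45]
  queue [48, 37] -> pop 48, enqueue [none], visited so far: [17, 10, 19, 6, 47, 45, 48]
  queue [37] -> pop 37, enqueue [none], visited so far: [17, 10, 19, 6, 47, 45, 48, 37]
Result: [17, 10, 19, 6, 47, 45, 48, 37]


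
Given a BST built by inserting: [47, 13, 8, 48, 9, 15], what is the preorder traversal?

Tree insertion order: [47, 13, 8, 48, 9, 15]
Tree (level-order array): [47, 13, 48, 8, 15, None, None, None, 9]
Preorder traversal: [47, 13, 8, 9, 15, 48]


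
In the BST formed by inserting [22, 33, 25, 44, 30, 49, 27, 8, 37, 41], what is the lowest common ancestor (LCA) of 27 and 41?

Tree insertion order: [22, 33, 25, 44, 30, 49, 27, 8, 37, 41]
Tree (level-order array): [22, 8, 33, None, None, 25, 44, None, 30, 37, 49, 27, None, None, 41]
In a BST, the LCA of p=27, q=41 is the first node v on the
root-to-leaf path with p <= v <= q (go left if both < v, right if both > v).
Walk from root:
  at 22: both 27 and 41 > 22, go right
  at 33: 27 <= 33 <= 41, this is the LCA
LCA = 33


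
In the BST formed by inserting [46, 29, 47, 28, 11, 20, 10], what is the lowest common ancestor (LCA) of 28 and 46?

Tree insertion order: [46, 29, 47, 28, 11, 20, 10]
Tree (level-order array): [46, 29, 47, 28, None, None, None, 11, None, 10, 20]
In a BST, the LCA of p=28, q=46 is the first node v on the
root-to-leaf path with p <= v <= q (go left if both < v, right if both > v).
Walk from root:
  at 46: 28 <= 46 <= 46, this is the LCA
LCA = 46


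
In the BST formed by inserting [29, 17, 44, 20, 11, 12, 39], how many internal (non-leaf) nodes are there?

Tree built from: [29, 17, 44, 20, 11, 12, 39]
Tree (level-order array): [29, 17, 44, 11, 20, 39, None, None, 12]
Rule: An internal node has at least one child.
Per-node child counts:
  node 29: 2 child(ren)
  node 17: 2 child(ren)
  node 11: 1 child(ren)
  node 12: 0 child(ren)
  node 20: 0 child(ren)
  node 44: 1 child(ren)
  node 39: 0 child(ren)
Matching nodes: [29, 17, 11, 44]
Count of internal (non-leaf) nodes: 4


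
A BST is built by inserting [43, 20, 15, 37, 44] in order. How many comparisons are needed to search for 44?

Search path for 44: 43 -> 44
Found: True
Comparisons: 2


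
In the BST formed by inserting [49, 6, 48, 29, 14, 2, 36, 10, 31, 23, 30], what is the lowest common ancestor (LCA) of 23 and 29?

Tree insertion order: [49, 6, 48, 29, 14, 2, 36, 10, 31, 23, 30]
Tree (level-order array): [49, 6, None, 2, 48, None, None, 29, None, 14, 36, 10, 23, 31, None, None, None, None, None, 30]
In a BST, the LCA of p=23, q=29 is the first node v on the
root-to-leaf path with p <= v <= q (go left if both < v, right if both > v).
Walk from root:
  at 49: both 23 and 29 < 49, go left
  at 6: both 23 and 29 > 6, go right
  at 48: both 23 and 29 < 48, go left
  at 29: 23 <= 29 <= 29, this is the LCA
LCA = 29


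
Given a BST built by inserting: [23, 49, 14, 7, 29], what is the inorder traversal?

Tree insertion order: [23, 49, 14, 7, 29]
Tree (level-order array): [23, 14, 49, 7, None, 29]
Inorder traversal: [7, 14, 23, 29, 49]


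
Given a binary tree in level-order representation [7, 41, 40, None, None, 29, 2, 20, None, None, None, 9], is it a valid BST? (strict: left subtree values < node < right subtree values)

Level-order array: [7, 41, 40, None, None, 29, 2, 20, None, None, None, 9]
Validate using subtree bounds (lo, hi): at each node, require lo < value < hi,
then recurse left with hi=value and right with lo=value.
Preorder trace (stopping at first violation):
  at node 7 with bounds (-inf, +inf): OK
  at node 41 with bounds (-inf, 7): VIOLATION
Node 41 violates its bound: not (-inf < 41 < 7).
Result: Not a valid BST


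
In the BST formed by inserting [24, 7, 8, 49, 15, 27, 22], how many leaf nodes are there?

Tree built from: [24, 7, 8, 49, 15, 27, 22]
Tree (level-order array): [24, 7, 49, None, 8, 27, None, None, 15, None, None, None, 22]
Rule: A leaf has 0 children.
Per-node child counts:
  node 24: 2 child(ren)
  node 7: 1 child(ren)
  node 8: 1 child(ren)
  node 15: 1 child(ren)
  node 22: 0 child(ren)
  node 49: 1 child(ren)
  node 27: 0 child(ren)
Matching nodes: [22, 27]
Count of leaf nodes: 2


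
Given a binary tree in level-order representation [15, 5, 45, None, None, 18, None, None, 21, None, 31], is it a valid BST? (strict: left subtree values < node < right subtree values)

Level-order array: [15, 5, 45, None, None, 18, None, None, 21, None, 31]
Validate using subtree bounds (lo, hi): at each node, require lo < value < hi,
then recurse left with hi=value and right with lo=value.
Preorder trace (stopping at first violation):
  at node 15 with bounds (-inf, +inf): OK
  at node 5 with bounds (-inf, 15): OK
  at node 45 with bounds (15, +inf): OK
  at node 18 with bounds (15, 45): OK
  at node 21 with bounds (18, 45): OK
  at node 31 with bounds (21, 45): OK
No violation found at any node.
Result: Valid BST


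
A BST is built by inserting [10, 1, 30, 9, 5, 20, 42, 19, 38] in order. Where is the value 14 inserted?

Starting tree (level order): [10, 1, 30, None, 9, 20, 42, 5, None, 19, None, 38]
Insertion path: 10 -> 30 -> 20 -> 19
Result: insert 14 as left child of 19
Final tree (level order): [10, 1, 30, None, 9, 20, 42, 5, None, 19, None, 38, None, None, None, 14]


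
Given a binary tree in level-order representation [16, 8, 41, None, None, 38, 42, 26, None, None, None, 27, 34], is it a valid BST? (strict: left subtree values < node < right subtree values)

Level-order array: [16, 8, 41, None, None, 38, 42, 26, None, None, None, 27, 34]
Validate using subtree bounds (lo, hi): at each node, require lo < value < hi,
then recurse left with hi=value and right with lo=value.
Preorder trace (stopping at first violation):
  at node 16 with bounds (-inf, +inf): OK
  at node 8 with bounds (-inf, 16): OK
  at node 41 with bounds (16, +inf): OK
  at node 38 with bounds (16, 41): OK
  at node 26 with bounds (16, 38): OK
  at node 27 with bounds (16, 26): VIOLATION
Node 27 violates its bound: not (16 < 27 < 26).
Result: Not a valid BST


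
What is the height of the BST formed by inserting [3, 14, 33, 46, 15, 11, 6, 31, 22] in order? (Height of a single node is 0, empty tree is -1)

Insertion order: [3, 14, 33, 46, 15, 11, 6, 31, 22]
Tree (level-order array): [3, None, 14, 11, 33, 6, None, 15, 46, None, None, None, 31, None, None, 22]
Compute height bottom-up (empty subtree = -1):
  height(6) = 1 + max(-1, -1) = 0
  height(11) = 1 + max(0, -1) = 1
  height(22) = 1 + max(-1, -1) = 0
  height(31) = 1 + max(0, -1) = 1
  height(15) = 1 + max(-1, 1) = 2
  height(46) = 1 + max(-1, -1) = 0
  height(33) = 1 + max(2, 0) = 3
  height(14) = 1 + max(1, 3) = 4
  height(3) = 1 + max(-1, 4) = 5
Height = 5


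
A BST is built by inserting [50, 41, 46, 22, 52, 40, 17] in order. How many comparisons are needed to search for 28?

Search path for 28: 50 -> 41 -> 22 -> 40
Found: False
Comparisons: 4


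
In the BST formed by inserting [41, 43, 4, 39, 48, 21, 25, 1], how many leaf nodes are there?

Tree built from: [41, 43, 4, 39, 48, 21, 25, 1]
Tree (level-order array): [41, 4, 43, 1, 39, None, 48, None, None, 21, None, None, None, None, 25]
Rule: A leaf has 0 children.
Per-node child counts:
  node 41: 2 child(ren)
  node 4: 2 child(ren)
  node 1: 0 child(ren)
  node 39: 1 child(ren)
  node 21: 1 child(ren)
  node 25: 0 child(ren)
  node 43: 1 child(ren)
  node 48: 0 child(ren)
Matching nodes: [1, 25, 48]
Count of leaf nodes: 3


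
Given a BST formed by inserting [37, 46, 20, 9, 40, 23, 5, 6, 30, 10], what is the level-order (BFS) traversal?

Tree insertion order: [37, 46, 20, 9, 40, 23, 5, 6, 30, 10]
Tree (level-order array): [37, 20, 46, 9, 23, 40, None, 5, 10, None, 30, None, None, None, 6]
BFS from the root, enqueuing left then right child of each popped node:
  queue [37] -> pop 37, enqueue [20, 46], visited so far: [37]
  queue [20, 46] -> pop 20, enqueue [9, 23], visited so far: [37, 20]
  queue [46, 9, 23] -> pop 46, enqueue [40], visited so far: [37, 20, 46]
  queue [9, 23, 40] -> pop 9, enqueue [5, 10], visited so far: [37, 20, 46, 9]
  queue [23, 40, 5, 10] -> pop 23, enqueue [30], visited so far: [37, 20, 46, 9, 23]
  queue [40, 5, 10, 30] -> pop 40, enqueue [none], visited so far: [37, 20, 46, 9, 23, 40]
  queue [5, 10, 30] -> pop 5, enqueue [6], visited so far: [37, 20, 46, 9, 23, 40, 5]
  queue [10, 30, 6] -> pop 10, enqueue [none], visited so far: [37, 20, 46, 9, 23, 40, 5, 10]
  queue [30, 6] -> pop 30, enqueue [none], visited so far: [37, 20, 46, 9, 23, 40, 5, 10, 30]
  queue [6] -> pop 6, enqueue [none], visited so far: [37, 20, 46, 9, 23, 40, 5, 10, 30, 6]
Result: [37, 20, 46, 9, 23, 40, 5, 10, 30, 6]


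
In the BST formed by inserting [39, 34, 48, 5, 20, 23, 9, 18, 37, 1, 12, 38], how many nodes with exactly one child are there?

Tree built from: [39, 34, 48, 5, 20, 23, 9, 18, 37, 1, 12, 38]
Tree (level-order array): [39, 34, 48, 5, 37, None, None, 1, 20, None, 38, None, None, 9, 23, None, None, None, 18, None, None, 12]
Rule: These are nodes with exactly 1 non-null child.
Per-node child counts:
  node 39: 2 child(ren)
  node 34: 2 child(ren)
  node 5: 2 child(ren)
  node 1: 0 child(ren)
  node 20: 2 child(ren)
  node 9: 1 child(ren)
  node 18: 1 child(ren)
  node 12: 0 child(ren)
  node 23: 0 child(ren)
  node 37: 1 child(ren)
  node 38: 0 child(ren)
  node 48: 0 child(ren)
Matching nodes: [9, 18, 37]
Count of nodes with exactly one child: 3


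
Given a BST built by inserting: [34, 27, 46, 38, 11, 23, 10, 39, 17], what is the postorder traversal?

Tree insertion order: [34, 27, 46, 38, 11, 23, 10, 39, 17]
Tree (level-order array): [34, 27, 46, 11, None, 38, None, 10, 23, None, 39, None, None, 17]
Postorder traversal: [10, 17, 23, 11, 27, 39, 38, 46, 34]


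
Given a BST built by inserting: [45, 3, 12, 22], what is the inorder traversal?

Tree insertion order: [45, 3, 12, 22]
Tree (level-order array): [45, 3, None, None, 12, None, 22]
Inorder traversal: [3, 12, 22, 45]


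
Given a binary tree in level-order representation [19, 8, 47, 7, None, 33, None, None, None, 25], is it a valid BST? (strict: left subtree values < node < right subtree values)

Level-order array: [19, 8, 47, 7, None, 33, None, None, None, 25]
Validate using subtree bounds (lo, hi): at each node, require lo < value < hi,
then recurse left with hi=value and right with lo=value.
Preorder trace (stopping at first violation):
  at node 19 with bounds (-inf, +inf): OK
  at node 8 with bounds (-inf, 19): OK
  at node 7 with bounds (-inf, 8): OK
  at node 47 with bounds (19, +inf): OK
  at node 33 with bounds (19, 47): OK
  at node 25 with bounds (19, 33): OK
No violation found at any node.
Result: Valid BST


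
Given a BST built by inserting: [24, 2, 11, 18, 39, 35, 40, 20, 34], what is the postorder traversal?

Tree insertion order: [24, 2, 11, 18, 39, 35, 40, 20, 34]
Tree (level-order array): [24, 2, 39, None, 11, 35, 40, None, 18, 34, None, None, None, None, 20]
Postorder traversal: [20, 18, 11, 2, 34, 35, 40, 39, 24]


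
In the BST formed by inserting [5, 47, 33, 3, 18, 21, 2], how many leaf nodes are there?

Tree built from: [5, 47, 33, 3, 18, 21, 2]
Tree (level-order array): [5, 3, 47, 2, None, 33, None, None, None, 18, None, None, 21]
Rule: A leaf has 0 children.
Per-node child counts:
  node 5: 2 child(ren)
  node 3: 1 child(ren)
  node 2: 0 child(ren)
  node 47: 1 child(ren)
  node 33: 1 child(ren)
  node 18: 1 child(ren)
  node 21: 0 child(ren)
Matching nodes: [2, 21]
Count of leaf nodes: 2


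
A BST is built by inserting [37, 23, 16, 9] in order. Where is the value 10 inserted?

Starting tree (level order): [37, 23, None, 16, None, 9]
Insertion path: 37 -> 23 -> 16 -> 9
Result: insert 10 as right child of 9
Final tree (level order): [37, 23, None, 16, None, 9, None, None, 10]


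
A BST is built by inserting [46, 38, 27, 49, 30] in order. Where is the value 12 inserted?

Starting tree (level order): [46, 38, 49, 27, None, None, None, None, 30]
Insertion path: 46 -> 38 -> 27
Result: insert 12 as left child of 27
Final tree (level order): [46, 38, 49, 27, None, None, None, 12, 30]


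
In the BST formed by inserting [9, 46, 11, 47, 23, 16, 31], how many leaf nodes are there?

Tree built from: [9, 46, 11, 47, 23, 16, 31]
Tree (level-order array): [9, None, 46, 11, 47, None, 23, None, None, 16, 31]
Rule: A leaf has 0 children.
Per-node child counts:
  node 9: 1 child(ren)
  node 46: 2 child(ren)
  node 11: 1 child(ren)
  node 23: 2 child(ren)
  node 16: 0 child(ren)
  node 31: 0 child(ren)
  node 47: 0 child(ren)
Matching nodes: [16, 31, 47]
Count of leaf nodes: 3


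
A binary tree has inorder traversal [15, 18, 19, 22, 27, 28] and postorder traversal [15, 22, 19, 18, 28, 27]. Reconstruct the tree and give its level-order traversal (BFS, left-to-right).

Inorder:   [15, 18, 19, 22, 27, 28]
Postorder: [15, 22, 19, 18, 28, 27]
Algorithm: postorder visits root last, so walk postorder right-to-left;
each value is the root of the current inorder slice — split it at that
value, recurse on the right subtree first, then the left.
Recursive splits:
  root=27; inorder splits into left=[15, 18, 19, 22], right=[28]
  root=28; inorder splits into left=[], right=[]
  root=18; inorder splits into left=[15], right=[19, 22]
  root=19; inorder splits into left=[], right=[22]
  root=22; inorder splits into left=[], right=[]
  root=15; inorder splits into left=[], right=[]
Reconstructed level-order: [27, 18, 28, 15, 19, 22]


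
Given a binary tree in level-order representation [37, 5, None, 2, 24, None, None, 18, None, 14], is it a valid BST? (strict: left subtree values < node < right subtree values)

Level-order array: [37, 5, None, 2, 24, None, None, 18, None, 14]
Validate using subtree bounds (lo, hi): at each node, require lo < value < hi,
then recurse left with hi=value and right with lo=value.
Preorder trace (stopping at first violation):
  at node 37 with bounds (-inf, +inf): OK
  at node 5 with bounds (-inf, 37): OK
  at node 2 with bounds (-inf, 5): OK
  at node 24 with bounds (5, 37): OK
  at node 18 with bounds (5, 24): OK
  at node 14 with bounds (5, 18): OK
No violation found at any node.
Result: Valid BST


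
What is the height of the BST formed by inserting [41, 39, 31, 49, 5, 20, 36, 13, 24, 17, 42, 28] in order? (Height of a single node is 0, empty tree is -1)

Insertion order: [41, 39, 31, 49, 5, 20, 36, 13, 24, 17, 42, 28]
Tree (level-order array): [41, 39, 49, 31, None, 42, None, 5, 36, None, None, None, 20, None, None, 13, 24, None, 17, None, 28]
Compute height bottom-up (empty subtree = -1):
  height(17) = 1 + max(-1, -1) = 0
  height(13) = 1 + max(-1, 0) = 1
  height(28) = 1 + max(-1, -1) = 0
  height(24) = 1 + max(-1, 0) = 1
  height(20) = 1 + max(1, 1) = 2
  height(5) = 1 + max(-1, 2) = 3
  height(36) = 1 + max(-1, -1) = 0
  height(31) = 1 + max(3, 0) = 4
  height(39) = 1 + max(4, -1) = 5
  height(42) = 1 + max(-1, -1) = 0
  height(49) = 1 + max(0, -1) = 1
  height(41) = 1 + max(5, 1) = 6
Height = 6


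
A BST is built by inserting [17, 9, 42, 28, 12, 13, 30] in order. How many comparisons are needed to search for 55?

Search path for 55: 17 -> 42
Found: False
Comparisons: 2


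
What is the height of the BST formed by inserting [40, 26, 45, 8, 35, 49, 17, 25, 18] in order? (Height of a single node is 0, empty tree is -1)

Insertion order: [40, 26, 45, 8, 35, 49, 17, 25, 18]
Tree (level-order array): [40, 26, 45, 8, 35, None, 49, None, 17, None, None, None, None, None, 25, 18]
Compute height bottom-up (empty subtree = -1):
  height(18) = 1 + max(-1, -1) = 0
  height(25) = 1 + max(0, -1) = 1
  height(17) = 1 + max(-1, 1) = 2
  height(8) = 1 + max(-1, 2) = 3
  height(35) = 1 + max(-1, -1) = 0
  height(26) = 1 + max(3, 0) = 4
  height(49) = 1 + max(-1, -1) = 0
  height(45) = 1 + max(-1, 0) = 1
  height(40) = 1 + max(4, 1) = 5
Height = 5
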